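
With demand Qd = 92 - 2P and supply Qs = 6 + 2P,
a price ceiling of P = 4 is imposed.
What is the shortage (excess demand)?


At P = 4:
Qd = 92 - 2*4 = 84
Qs = 6 + 2*4 = 14
Shortage = Qd - Qs = 84 - 14 = 70

70


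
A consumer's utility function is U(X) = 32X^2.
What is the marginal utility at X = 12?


MU = dU/dX = 32*2*X^(2-1)
MU = 64*X^1
At X = 12:
MU = 64 * 12^1
MU = 64 * 12 = 768

768


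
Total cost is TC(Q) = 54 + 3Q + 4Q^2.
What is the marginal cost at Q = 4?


MC = dTC/dQ = 3 + 2*4*Q
At Q = 4:
MC = 3 + 8*4
MC = 3 + 32 = 35

35


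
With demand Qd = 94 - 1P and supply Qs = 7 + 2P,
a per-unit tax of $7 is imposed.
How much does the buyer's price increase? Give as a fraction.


With a per-unit tax, the buyer's price increase depends on relative slopes.
Supply slope: d = 2, Demand slope: b = 1
Buyer's price increase = d * tax / (b + d)
= 2 * 7 / (1 + 2)
= 14 / 3 = 14/3

14/3


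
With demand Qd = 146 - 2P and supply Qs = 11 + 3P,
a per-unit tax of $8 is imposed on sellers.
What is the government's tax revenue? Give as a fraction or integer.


With tax on sellers, new supply: Qs' = 11 + 3(P - 8)
= 3P - 13
New equilibrium quantity:
Q_new = 412/5
Tax revenue = tax * Q_new = 8 * 412/5 = 3296/5

3296/5


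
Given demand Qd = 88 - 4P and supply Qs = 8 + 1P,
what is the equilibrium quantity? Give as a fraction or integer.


First find equilibrium price:
88 - 4P = 8 + 1P
P* = 80/5 = 16
Then substitute into demand:
Q* = 88 - 4 * 16 = 24

24


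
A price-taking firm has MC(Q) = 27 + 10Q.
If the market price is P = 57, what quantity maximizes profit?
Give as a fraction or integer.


In perfect competition, profit is maximized where P = MC.
57 = 27 + 10Q
30 = 10Q
Q* = 30/10 = 3

3


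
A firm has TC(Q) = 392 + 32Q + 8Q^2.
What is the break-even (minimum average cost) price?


AC(Q) = 392/Q + 32 + 8Q
To minimize: dAC/dQ = -392/Q^2 + 8 = 0
Q^2 = 392/8 = 49
Q* = 7
Min AC = 392/7 + 32 + 8*7
Min AC = 56 + 32 + 56 = 144

144


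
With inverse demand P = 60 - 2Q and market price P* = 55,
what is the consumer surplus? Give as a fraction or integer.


Maximum willingness to pay (at Q=0): P_max = 60
Quantity demanded at P* = 55:
Q* = (60 - 55)/2 = 5/2
CS = (1/2) * Q* * (P_max - P*)
CS = (1/2) * 5/2 * (60 - 55)
CS = (1/2) * 5/2 * 5 = 25/4

25/4


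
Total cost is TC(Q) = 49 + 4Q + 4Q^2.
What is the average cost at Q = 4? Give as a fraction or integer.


TC(4) = 49 + 4*4 + 4*4^2
TC(4) = 49 + 16 + 64 = 129
AC = TC/Q = 129/4 = 129/4

129/4


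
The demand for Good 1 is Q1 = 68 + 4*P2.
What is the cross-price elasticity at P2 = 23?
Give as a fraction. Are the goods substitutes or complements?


dQ1/dP2 = 4
At P2 = 23: Q1 = 68 + 4*23 = 160
Exy = (dQ1/dP2)(P2/Q1) = 4 * 23 / 160 = 23/40
Since Exy > 0, the goods are substitutes.

23/40 (substitutes)


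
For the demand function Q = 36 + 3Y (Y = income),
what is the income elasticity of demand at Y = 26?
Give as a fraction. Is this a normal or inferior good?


dQ/dY = 3
At Y = 26: Q = 36 + 3*26 = 114
Ey = (dQ/dY)(Y/Q) = 3 * 26 / 114 = 13/19
Since Ey > 0, this is a normal good.

13/19 (normal good)


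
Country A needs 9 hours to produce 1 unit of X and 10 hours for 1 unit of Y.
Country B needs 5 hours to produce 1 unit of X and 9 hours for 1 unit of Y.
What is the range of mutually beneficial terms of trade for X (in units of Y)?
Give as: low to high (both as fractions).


Opportunity cost of X for Country A = hours_X / hours_Y = 9/10 = 9/10 units of Y
Opportunity cost of X for Country B = hours_X / hours_Y = 5/9 = 5/9 units of Y
Terms of trade must be between the two opportunity costs.
Range: 5/9 to 9/10

5/9 to 9/10


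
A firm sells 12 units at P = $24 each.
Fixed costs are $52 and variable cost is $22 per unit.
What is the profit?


Total Revenue = P * Q = 24 * 12 = $288
Total Cost = FC + VC*Q = 52 + 22*12 = $316
Profit = TR - TC = 288 - 316 = $-28

$-28


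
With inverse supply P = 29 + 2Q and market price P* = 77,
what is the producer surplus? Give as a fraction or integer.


Minimum supply price (at Q=0): P_min = 29
Quantity supplied at P* = 77:
Q* = (77 - 29)/2 = 24
PS = (1/2) * Q* * (P* - P_min)
PS = (1/2) * 24 * (77 - 29)
PS = (1/2) * 24 * 48 = 576

576


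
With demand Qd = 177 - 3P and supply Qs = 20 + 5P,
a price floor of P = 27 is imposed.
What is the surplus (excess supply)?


At P = 27:
Qd = 177 - 3*27 = 96
Qs = 20 + 5*27 = 155
Surplus = Qs - Qd = 155 - 96 = 59

59


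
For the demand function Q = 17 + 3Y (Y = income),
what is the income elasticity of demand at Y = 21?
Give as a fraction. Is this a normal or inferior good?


dQ/dY = 3
At Y = 21: Q = 17 + 3*21 = 80
Ey = (dQ/dY)(Y/Q) = 3 * 21 / 80 = 63/80
Since Ey > 0, this is a normal good.

63/80 (normal good)


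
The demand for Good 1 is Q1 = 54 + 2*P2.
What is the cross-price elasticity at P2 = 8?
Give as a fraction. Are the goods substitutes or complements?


dQ1/dP2 = 2
At P2 = 8: Q1 = 54 + 2*8 = 70
Exy = (dQ1/dP2)(P2/Q1) = 2 * 8 / 70 = 8/35
Since Exy > 0, the goods are substitutes.

8/35 (substitutes)


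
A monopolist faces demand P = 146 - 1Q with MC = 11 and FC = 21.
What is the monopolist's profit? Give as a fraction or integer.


MR = MC: 146 - 2Q = 11
Q* = 135/2
P* = 146 - 1*135/2 = 157/2
Profit = (P* - MC)*Q* - FC
= (157/2 - 11)*135/2 - 21
= 135/2*135/2 - 21
= 18225/4 - 21 = 18141/4

18141/4


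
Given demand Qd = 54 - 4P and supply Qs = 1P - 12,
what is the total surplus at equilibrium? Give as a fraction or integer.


Find equilibrium: 54 - 4P = 1P - 12
54 + 12 = 5P
P* = 66/5 = 66/5
Q* = 1*66/5 - 12 = 6/5
Inverse demand: P = 27/2 - Q/4, so P_max = 27/2
Inverse supply: P = 12 + Q/1, so P_min = 12
CS = (1/2) * 6/5 * (27/2 - 66/5) = 9/50
PS = (1/2) * 6/5 * (66/5 - 12) = 18/25
TS = CS + PS = 9/50 + 18/25 = 9/10

9/10


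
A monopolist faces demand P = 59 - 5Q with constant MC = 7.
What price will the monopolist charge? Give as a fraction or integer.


MR = 59 - 10Q
Set MR = MC: 59 - 10Q = 7
Q* = 26/5
Substitute into demand:
P* = 59 - 5*26/5 = 33

33


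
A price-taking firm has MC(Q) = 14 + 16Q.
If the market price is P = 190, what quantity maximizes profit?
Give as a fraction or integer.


In perfect competition, profit is maximized where P = MC.
190 = 14 + 16Q
176 = 16Q
Q* = 176/16 = 11

11


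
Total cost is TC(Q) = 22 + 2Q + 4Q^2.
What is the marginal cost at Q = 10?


MC = dTC/dQ = 2 + 2*4*Q
At Q = 10:
MC = 2 + 8*10
MC = 2 + 80 = 82

82


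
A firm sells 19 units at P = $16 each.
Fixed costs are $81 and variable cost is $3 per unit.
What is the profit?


Total Revenue = P * Q = 16 * 19 = $304
Total Cost = FC + VC*Q = 81 + 3*19 = $138
Profit = TR - TC = 304 - 138 = $166

$166


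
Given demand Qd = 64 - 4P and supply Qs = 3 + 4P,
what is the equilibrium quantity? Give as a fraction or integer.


First find equilibrium price:
64 - 4P = 3 + 4P
P* = 61/8 = 61/8
Then substitute into demand:
Q* = 64 - 4 * 61/8 = 67/2

67/2


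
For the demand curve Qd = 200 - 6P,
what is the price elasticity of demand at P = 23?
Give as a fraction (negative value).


dQ/dP = -6
At P = 23: Q = 200 - 6*23 = 62
E = (dQ/dP)(P/Q) = (-6)(23/62) = -69/31

-69/31


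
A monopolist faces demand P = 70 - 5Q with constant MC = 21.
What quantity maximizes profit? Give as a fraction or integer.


TR = P*Q = (70 - 5Q)Q = 70Q - 5Q^2
MR = dTR/dQ = 70 - 10Q
Set MR = MC:
70 - 10Q = 21
49 = 10Q
Q* = 49/10 = 49/10

49/10


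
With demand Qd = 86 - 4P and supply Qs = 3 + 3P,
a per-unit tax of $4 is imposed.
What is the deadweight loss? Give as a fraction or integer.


Pre-tax equilibrium quantity: Q* = 270/7
Post-tax equilibrium quantity: Q_tax = 222/7
Reduction in quantity: Q* - Q_tax = 48/7
DWL = (1/2) * tax * (Q* - Q_tax)
DWL = (1/2) * 4 * 48/7 = 96/7

96/7


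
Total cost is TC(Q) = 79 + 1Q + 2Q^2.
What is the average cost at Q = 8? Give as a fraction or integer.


TC(8) = 79 + 1*8 + 2*8^2
TC(8) = 79 + 8 + 128 = 215
AC = TC/Q = 215/8 = 215/8

215/8


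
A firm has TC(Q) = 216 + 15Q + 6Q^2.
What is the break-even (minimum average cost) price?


AC(Q) = 216/Q + 15 + 6Q
To minimize: dAC/dQ = -216/Q^2 + 6 = 0
Q^2 = 216/6 = 36
Q* = 6
Min AC = 216/6 + 15 + 6*6
Min AC = 36 + 15 + 36 = 87

87


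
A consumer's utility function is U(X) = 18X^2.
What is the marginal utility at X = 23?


MU = dU/dX = 18*2*X^(2-1)
MU = 36*X^1
At X = 23:
MU = 36 * 23^1
MU = 36 * 23 = 828

828


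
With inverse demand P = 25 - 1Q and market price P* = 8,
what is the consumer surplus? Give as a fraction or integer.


Maximum willingness to pay (at Q=0): P_max = 25
Quantity demanded at P* = 8:
Q* = (25 - 8)/1 = 17
CS = (1/2) * Q* * (P_max - P*)
CS = (1/2) * 17 * (25 - 8)
CS = (1/2) * 17 * 17 = 289/2

289/2


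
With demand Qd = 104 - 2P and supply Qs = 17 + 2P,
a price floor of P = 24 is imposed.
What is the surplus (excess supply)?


At P = 24:
Qd = 104 - 2*24 = 56
Qs = 17 + 2*24 = 65
Surplus = Qs - Qd = 65 - 56 = 9

9


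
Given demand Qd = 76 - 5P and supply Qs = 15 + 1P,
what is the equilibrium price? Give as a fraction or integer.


At equilibrium, Qd = Qs.
76 - 5P = 15 + 1P
76 - 15 = 5P + 1P
61 = 6P
P* = 61/6 = 61/6

61/6


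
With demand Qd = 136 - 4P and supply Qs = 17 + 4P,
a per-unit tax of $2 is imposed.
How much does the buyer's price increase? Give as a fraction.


With a per-unit tax, the buyer's price increase depends on relative slopes.
Supply slope: d = 4, Demand slope: b = 4
Buyer's price increase = d * tax / (b + d)
= 4 * 2 / (4 + 4)
= 8 / 8 = 1

1


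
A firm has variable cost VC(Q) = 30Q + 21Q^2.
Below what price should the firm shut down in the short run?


AVC(Q) = VC(Q)/Q = 30 + 21Q
AVC is increasing in Q, so minimum AVC is at Q -> 0+.
Min AVC = 30
The firm should shut down if P < 30.

30


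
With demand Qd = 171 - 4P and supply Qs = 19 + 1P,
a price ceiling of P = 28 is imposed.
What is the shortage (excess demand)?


At P = 28:
Qd = 171 - 4*28 = 59
Qs = 19 + 1*28 = 47
Shortage = Qd - Qs = 59 - 47 = 12

12


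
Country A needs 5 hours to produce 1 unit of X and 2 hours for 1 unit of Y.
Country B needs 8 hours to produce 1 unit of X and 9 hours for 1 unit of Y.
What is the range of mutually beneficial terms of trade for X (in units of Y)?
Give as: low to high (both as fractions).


Opportunity cost of X for Country A = hours_X / hours_Y = 5/2 = 5/2 units of Y
Opportunity cost of X for Country B = hours_X / hours_Y = 8/9 = 8/9 units of Y
Terms of trade must be between the two opportunity costs.
Range: 8/9 to 5/2

8/9 to 5/2


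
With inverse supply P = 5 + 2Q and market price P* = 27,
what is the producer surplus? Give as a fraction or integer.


Minimum supply price (at Q=0): P_min = 5
Quantity supplied at P* = 27:
Q* = (27 - 5)/2 = 11
PS = (1/2) * Q* * (P* - P_min)
PS = (1/2) * 11 * (27 - 5)
PS = (1/2) * 11 * 22 = 121

121


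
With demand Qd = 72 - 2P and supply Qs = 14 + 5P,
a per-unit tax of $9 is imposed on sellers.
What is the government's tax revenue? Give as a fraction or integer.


With tax on sellers, new supply: Qs' = 14 + 5(P - 9)
= 5P - 31
New equilibrium quantity:
Q_new = 298/7
Tax revenue = tax * Q_new = 9 * 298/7 = 2682/7

2682/7


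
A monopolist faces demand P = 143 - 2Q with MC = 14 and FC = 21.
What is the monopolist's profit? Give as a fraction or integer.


MR = MC: 143 - 4Q = 14
Q* = 129/4
P* = 143 - 2*129/4 = 157/2
Profit = (P* - MC)*Q* - FC
= (157/2 - 14)*129/4 - 21
= 129/2*129/4 - 21
= 16641/8 - 21 = 16473/8

16473/8


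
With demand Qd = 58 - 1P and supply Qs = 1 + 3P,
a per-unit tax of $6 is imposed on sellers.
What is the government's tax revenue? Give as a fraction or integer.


With tax on sellers, new supply: Qs' = 1 + 3(P - 6)
= 3P - 17
New equilibrium quantity:
Q_new = 157/4
Tax revenue = tax * Q_new = 6 * 157/4 = 471/2

471/2


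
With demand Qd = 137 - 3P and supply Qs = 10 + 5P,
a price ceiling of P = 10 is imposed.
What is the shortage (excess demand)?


At P = 10:
Qd = 137 - 3*10 = 107
Qs = 10 + 5*10 = 60
Shortage = Qd - Qs = 107 - 60 = 47

47


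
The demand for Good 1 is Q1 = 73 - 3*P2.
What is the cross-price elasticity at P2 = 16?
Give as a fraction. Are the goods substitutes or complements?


dQ1/dP2 = -3
At P2 = 16: Q1 = 73 - 3*16 = 25
Exy = (dQ1/dP2)(P2/Q1) = -3 * 16 / 25 = -48/25
Since Exy < 0, the goods are complements.

-48/25 (complements)


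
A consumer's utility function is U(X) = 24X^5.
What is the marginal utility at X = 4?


MU = dU/dX = 24*5*X^(5-1)
MU = 120*X^4
At X = 4:
MU = 120 * 4^4
MU = 120 * 256 = 30720

30720


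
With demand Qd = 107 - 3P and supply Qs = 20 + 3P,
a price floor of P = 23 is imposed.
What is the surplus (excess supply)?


At P = 23:
Qd = 107 - 3*23 = 38
Qs = 20 + 3*23 = 89
Surplus = Qs - Qd = 89 - 38 = 51

51


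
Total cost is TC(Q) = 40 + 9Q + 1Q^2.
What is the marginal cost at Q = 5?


MC = dTC/dQ = 9 + 2*1*Q
At Q = 5:
MC = 9 + 2*5
MC = 9 + 10 = 19

19


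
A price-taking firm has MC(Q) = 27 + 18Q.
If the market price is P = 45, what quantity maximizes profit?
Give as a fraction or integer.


In perfect competition, profit is maximized where P = MC.
45 = 27 + 18Q
18 = 18Q
Q* = 18/18 = 1

1


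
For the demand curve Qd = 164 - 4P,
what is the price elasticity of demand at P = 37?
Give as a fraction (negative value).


dQ/dP = -4
At P = 37: Q = 164 - 4*37 = 16
E = (dQ/dP)(P/Q) = (-4)(37/16) = -37/4

-37/4


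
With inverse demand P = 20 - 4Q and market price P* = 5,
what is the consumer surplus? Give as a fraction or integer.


Maximum willingness to pay (at Q=0): P_max = 20
Quantity demanded at P* = 5:
Q* = (20 - 5)/4 = 15/4
CS = (1/2) * Q* * (P_max - P*)
CS = (1/2) * 15/4 * (20 - 5)
CS = (1/2) * 15/4 * 15 = 225/8

225/8


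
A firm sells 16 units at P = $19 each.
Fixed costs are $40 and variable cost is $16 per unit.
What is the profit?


Total Revenue = P * Q = 19 * 16 = $304
Total Cost = FC + VC*Q = 40 + 16*16 = $296
Profit = TR - TC = 304 - 296 = $8

$8


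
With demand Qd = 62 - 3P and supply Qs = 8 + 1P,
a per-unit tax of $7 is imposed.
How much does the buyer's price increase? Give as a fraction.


With a per-unit tax, the buyer's price increase depends on relative slopes.
Supply slope: d = 1, Demand slope: b = 3
Buyer's price increase = d * tax / (b + d)
= 1 * 7 / (3 + 1)
= 7 / 4 = 7/4

7/4


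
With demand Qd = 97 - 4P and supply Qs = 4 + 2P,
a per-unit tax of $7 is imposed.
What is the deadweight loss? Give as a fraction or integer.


Pre-tax equilibrium quantity: Q* = 35
Post-tax equilibrium quantity: Q_tax = 77/3
Reduction in quantity: Q* - Q_tax = 28/3
DWL = (1/2) * tax * (Q* - Q_tax)
DWL = (1/2) * 7 * 28/3 = 98/3

98/3


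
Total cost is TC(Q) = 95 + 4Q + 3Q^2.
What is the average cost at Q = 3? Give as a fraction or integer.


TC(3) = 95 + 4*3 + 3*3^2
TC(3) = 95 + 12 + 27 = 134
AC = TC/Q = 134/3 = 134/3

134/3


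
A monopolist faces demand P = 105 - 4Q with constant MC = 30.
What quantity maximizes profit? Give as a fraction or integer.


TR = P*Q = (105 - 4Q)Q = 105Q - 4Q^2
MR = dTR/dQ = 105 - 8Q
Set MR = MC:
105 - 8Q = 30
75 = 8Q
Q* = 75/8 = 75/8

75/8


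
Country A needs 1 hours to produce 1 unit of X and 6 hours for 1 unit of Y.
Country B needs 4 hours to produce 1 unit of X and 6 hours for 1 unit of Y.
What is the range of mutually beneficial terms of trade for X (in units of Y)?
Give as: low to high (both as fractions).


Opportunity cost of X for Country A = hours_X / hours_Y = 1/6 = 1/6 units of Y
Opportunity cost of X for Country B = hours_X / hours_Y = 4/6 = 2/3 units of Y
Terms of trade must be between the two opportunity costs.
Range: 1/6 to 2/3

1/6 to 2/3


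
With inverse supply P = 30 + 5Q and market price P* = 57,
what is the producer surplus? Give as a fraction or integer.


Minimum supply price (at Q=0): P_min = 30
Quantity supplied at P* = 57:
Q* = (57 - 30)/5 = 27/5
PS = (1/2) * Q* * (P* - P_min)
PS = (1/2) * 27/5 * (57 - 30)
PS = (1/2) * 27/5 * 27 = 729/10

729/10


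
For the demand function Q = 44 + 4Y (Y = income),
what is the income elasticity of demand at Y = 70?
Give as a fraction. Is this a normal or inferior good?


dQ/dY = 4
At Y = 70: Q = 44 + 4*70 = 324
Ey = (dQ/dY)(Y/Q) = 4 * 70 / 324 = 70/81
Since Ey > 0, this is a normal good.

70/81 (normal good)


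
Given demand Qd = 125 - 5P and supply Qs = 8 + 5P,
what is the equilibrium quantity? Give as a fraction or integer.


First find equilibrium price:
125 - 5P = 8 + 5P
P* = 117/10 = 117/10
Then substitute into demand:
Q* = 125 - 5 * 117/10 = 133/2

133/2


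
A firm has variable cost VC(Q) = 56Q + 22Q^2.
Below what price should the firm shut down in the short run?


AVC(Q) = VC(Q)/Q = 56 + 22Q
AVC is increasing in Q, so minimum AVC is at Q -> 0+.
Min AVC = 56
The firm should shut down if P < 56.

56


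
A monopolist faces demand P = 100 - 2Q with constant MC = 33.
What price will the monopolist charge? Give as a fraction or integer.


MR = 100 - 4Q
Set MR = MC: 100 - 4Q = 33
Q* = 67/4
Substitute into demand:
P* = 100 - 2*67/4 = 133/2

133/2


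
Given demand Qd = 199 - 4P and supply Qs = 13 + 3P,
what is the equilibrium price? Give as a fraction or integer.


At equilibrium, Qd = Qs.
199 - 4P = 13 + 3P
199 - 13 = 4P + 3P
186 = 7P
P* = 186/7 = 186/7

186/7


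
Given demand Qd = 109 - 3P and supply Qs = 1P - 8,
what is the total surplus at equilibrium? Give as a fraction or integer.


Find equilibrium: 109 - 3P = 1P - 8
109 + 8 = 4P
P* = 117/4 = 117/4
Q* = 1*117/4 - 8 = 85/4
Inverse demand: P = 109/3 - Q/3, so P_max = 109/3
Inverse supply: P = 8 + Q/1, so P_min = 8
CS = (1/2) * 85/4 * (109/3 - 117/4) = 7225/96
PS = (1/2) * 85/4 * (117/4 - 8) = 7225/32
TS = CS + PS = 7225/96 + 7225/32 = 7225/24

7225/24


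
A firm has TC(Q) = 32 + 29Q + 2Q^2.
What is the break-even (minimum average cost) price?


AC(Q) = 32/Q + 29 + 2Q
To minimize: dAC/dQ = -32/Q^2 + 2 = 0
Q^2 = 32/2 = 16
Q* = 4
Min AC = 32/4 + 29 + 2*4
Min AC = 8 + 29 + 8 = 45

45


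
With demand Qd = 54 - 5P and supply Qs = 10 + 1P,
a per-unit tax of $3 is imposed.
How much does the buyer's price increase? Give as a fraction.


With a per-unit tax, the buyer's price increase depends on relative slopes.
Supply slope: d = 1, Demand slope: b = 5
Buyer's price increase = d * tax / (b + d)
= 1 * 3 / (5 + 1)
= 3 / 6 = 1/2

1/2


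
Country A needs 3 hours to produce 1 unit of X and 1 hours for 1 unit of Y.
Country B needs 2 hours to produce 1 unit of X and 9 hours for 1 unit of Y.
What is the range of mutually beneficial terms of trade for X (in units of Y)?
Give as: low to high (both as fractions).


Opportunity cost of X for Country A = hours_X / hours_Y = 3/1 = 3 units of Y
Opportunity cost of X for Country B = hours_X / hours_Y = 2/9 = 2/9 units of Y
Terms of trade must be between the two opportunity costs.
Range: 2/9 to 3

2/9 to 3


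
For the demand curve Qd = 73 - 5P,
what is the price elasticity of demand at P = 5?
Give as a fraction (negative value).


dQ/dP = -5
At P = 5: Q = 73 - 5*5 = 48
E = (dQ/dP)(P/Q) = (-5)(5/48) = -25/48

-25/48


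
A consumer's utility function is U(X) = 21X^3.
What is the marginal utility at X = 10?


MU = dU/dX = 21*3*X^(3-1)
MU = 63*X^2
At X = 10:
MU = 63 * 10^2
MU = 63 * 100 = 6300

6300


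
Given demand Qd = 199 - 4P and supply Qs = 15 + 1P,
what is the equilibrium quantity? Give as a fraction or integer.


First find equilibrium price:
199 - 4P = 15 + 1P
P* = 184/5 = 184/5
Then substitute into demand:
Q* = 199 - 4 * 184/5 = 259/5

259/5


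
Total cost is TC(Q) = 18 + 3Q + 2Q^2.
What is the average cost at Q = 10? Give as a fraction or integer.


TC(10) = 18 + 3*10 + 2*10^2
TC(10) = 18 + 30 + 200 = 248
AC = TC/Q = 248/10 = 124/5

124/5


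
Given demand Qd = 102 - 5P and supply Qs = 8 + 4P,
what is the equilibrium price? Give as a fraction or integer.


At equilibrium, Qd = Qs.
102 - 5P = 8 + 4P
102 - 8 = 5P + 4P
94 = 9P
P* = 94/9 = 94/9

94/9


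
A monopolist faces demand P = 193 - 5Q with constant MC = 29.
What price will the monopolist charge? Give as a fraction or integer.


MR = 193 - 10Q
Set MR = MC: 193 - 10Q = 29
Q* = 82/5
Substitute into demand:
P* = 193 - 5*82/5 = 111

111


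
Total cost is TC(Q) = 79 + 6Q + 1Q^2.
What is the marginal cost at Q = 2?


MC = dTC/dQ = 6 + 2*1*Q
At Q = 2:
MC = 6 + 2*2
MC = 6 + 4 = 10

10


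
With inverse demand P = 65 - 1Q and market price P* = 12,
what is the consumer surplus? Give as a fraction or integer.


Maximum willingness to pay (at Q=0): P_max = 65
Quantity demanded at P* = 12:
Q* = (65 - 12)/1 = 53
CS = (1/2) * Q* * (P_max - P*)
CS = (1/2) * 53 * (65 - 12)
CS = (1/2) * 53 * 53 = 2809/2

2809/2


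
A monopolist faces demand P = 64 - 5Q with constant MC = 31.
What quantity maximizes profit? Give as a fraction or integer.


TR = P*Q = (64 - 5Q)Q = 64Q - 5Q^2
MR = dTR/dQ = 64 - 10Q
Set MR = MC:
64 - 10Q = 31
33 = 10Q
Q* = 33/10 = 33/10

33/10


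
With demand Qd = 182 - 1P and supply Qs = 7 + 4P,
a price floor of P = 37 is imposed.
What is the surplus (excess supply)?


At P = 37:
Qd = 182 - 1*37 = 145
Qs = 7 + 4*37 = 155
Surplus = Qs - Qd = 155 - 145 = 10

10


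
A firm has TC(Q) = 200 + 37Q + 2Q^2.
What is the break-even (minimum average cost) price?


AC(Q) = 200/Q + 37 + 2Q
To minimize: dAC/dQ = -200/Q^2 + 2 = 0
Q^2 = 200/2 = 100
Q* = 10
Min AC = 200/10 + 37 + 2*10
Min AC = 20 + 37 + 20 = 77

77


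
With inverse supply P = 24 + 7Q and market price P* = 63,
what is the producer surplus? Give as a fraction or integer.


Minimum supply price (at Q=0): P_min = 24
Quantity supplied at P* = 63:
Q* = (63 - 24)/7 = 39/7
PS = (1/2) * Q* * (P* - P_min)
PS = (1/2) * 39/7 * (63 - 24)
PS = (1/2) * 39/7 * 39 = 1521/14

1521/14


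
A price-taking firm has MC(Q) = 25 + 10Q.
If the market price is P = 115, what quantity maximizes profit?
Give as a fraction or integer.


In perfect competition, profit is maximized where P = MC.
115 = 25 + 10Q
90 = 10Q
Q* = 90/10 = 9

9


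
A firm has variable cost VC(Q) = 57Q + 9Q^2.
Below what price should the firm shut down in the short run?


AVC(Q) = VC(Q)/Q = 57 + 9Q
AVC is increasing in Q, so minimum AVC is at Q -> 0+.
Min AVC = 57
The firm should shut down if P < 57.

57


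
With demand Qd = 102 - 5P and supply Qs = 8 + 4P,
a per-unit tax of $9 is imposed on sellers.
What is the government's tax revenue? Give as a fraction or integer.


With tax on sellers, new supply: Qs' = 8 + 4(P - 9)
= 4P - 28
New equilibrium quantity:
Q_new = 268/9
Tax revenue = tax * Q_new = 9 * 268/9 = 268

268


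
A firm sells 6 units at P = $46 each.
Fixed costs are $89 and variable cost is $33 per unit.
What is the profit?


Total Revenue = P * Q = 46 * 6 = $276
Total Cost = FC + VC*Q = 89 + 33*6 = $287
Profit = TR - TC = 276 - 287 = $-11

$-11


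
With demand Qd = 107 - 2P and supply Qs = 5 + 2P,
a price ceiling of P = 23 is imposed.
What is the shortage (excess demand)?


At P = 23:
Qd = 107 - 2*23 = 61
Qs = 5 + 2*23 = 51
Shortage = Qd - Qs = 61 - 51 = 10

10


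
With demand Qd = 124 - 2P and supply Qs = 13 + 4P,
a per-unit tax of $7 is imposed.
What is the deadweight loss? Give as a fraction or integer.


Pre-tax equilibrium quantity: Q* = 87
Post-tax equilibrium quantity: Q_tax = 233/3
Reduction in quantity: Q* - Q_tax = 28/3
DWL = (1/2) * tax * (Q* - Q_tax)
DWL = (1/2) * 7 * 28/3 = 98/3

98/3


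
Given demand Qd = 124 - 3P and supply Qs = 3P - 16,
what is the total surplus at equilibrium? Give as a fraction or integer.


Find equilibrium: 124 - 3P = 3P - 16
124 + 16 = 6P
P* = 140/6 = 70/3
Q* = 3*70/3 - 16 = 54
Inverse demand: P = 124/3 - Q/3, so P_max = 124/3
Inverse supply: P = 16/3 + Q/3, so P_min = 16/3
CS = (1/2) * 54 * (124/3 - 70/3) = 486
PS = (1/2) * 54 * (70/3 - 16/3) = 486
TS = CS + PS = 486 + 486 = 972

972


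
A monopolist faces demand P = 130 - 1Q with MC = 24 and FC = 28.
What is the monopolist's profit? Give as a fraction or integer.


MR = MC: 130 - 2Q = 24
Q* = 53
P* = 130 - 1*53 = 77
Profit = (P* - MC)*Q* - FC
= (77 - 24)*53 - 28
= 53*53 - 28
= 2809 - 28 = 2781

2781


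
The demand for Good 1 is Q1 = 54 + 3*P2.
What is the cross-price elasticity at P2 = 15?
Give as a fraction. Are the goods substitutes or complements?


dQ1/dP2 = 3
At P2 = 15: Q1 = 54 + 3*15 = 99
Exy = (dQ1/dP2)(P2/Q1) = 3 * 15 / 99 = 5/11
Since Exy > 0, the goods are substitutes.

5/11 (substitutes)


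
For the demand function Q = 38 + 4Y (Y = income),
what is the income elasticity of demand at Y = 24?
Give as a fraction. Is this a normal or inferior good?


dQ/dY = 4
At Y = 24: Q = 38 + 4*24 = 134
Ey = (dQ/dY)(Y/Q) = 4 * 24 / 134 = 48/67
Since Ey > 0, this is a normal good.

48/67 (normal good)


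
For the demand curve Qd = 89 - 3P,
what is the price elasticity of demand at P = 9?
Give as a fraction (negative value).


dQ/dP = -3
At P = 9: Q = 89 - 3*9 = 62
E = (dQ/dP)(P/Q) = (-3)(9/62) = -27/62

-27/62


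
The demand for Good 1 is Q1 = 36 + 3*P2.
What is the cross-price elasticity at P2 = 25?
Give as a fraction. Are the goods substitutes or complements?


dQ1/dP2 = 3
At P2 = 25: Q1 = 36 + 3*25 = 111
Exy = (dQ1/dP2)(P2/Q1) = 3 * 25 / 111 = 25/37
Since Exy > 0, the goods are substitutes.

25/37 (substitutes)


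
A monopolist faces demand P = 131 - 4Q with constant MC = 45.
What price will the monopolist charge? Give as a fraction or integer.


MR = 131 - 8Q
Set MR = MC: 131 - 8Q = 45
Q* = 43/4
Substitute into demand:
P* = 131 - 4*43/4 = 88

88


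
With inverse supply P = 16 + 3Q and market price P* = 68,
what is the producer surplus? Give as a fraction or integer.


Minimum supply price (at Q=0): P_min = 16
Quantity supplied at P* = 68:
Q* = (68 - 16)/3 = 52/3
PS = (1/2) * Q* * (P* - P_min)
PS = (1/2) * 52/3 * (68 - 16)
PS = (1/2) * 52/3 * 52 = 1352/3

1352/3


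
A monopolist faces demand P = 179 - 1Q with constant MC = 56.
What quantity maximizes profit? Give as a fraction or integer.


TR = P*Q = (179 - 1Q)Q = 179Q - 1Q^2
MR = dTR/dQ = 179 - 2Q
Set MR = MC:
179 - 2Q = 56
123 = 2Q
Q* = 123/2 = 123/2

123/2


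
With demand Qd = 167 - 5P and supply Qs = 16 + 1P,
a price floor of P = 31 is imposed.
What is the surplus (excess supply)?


At P = 31:
Qd = 167 - 5*31 = 12
Qs = 16 + 1*31 = 47
Surplus = Qs - Qd = 47 - 12 = 35

35


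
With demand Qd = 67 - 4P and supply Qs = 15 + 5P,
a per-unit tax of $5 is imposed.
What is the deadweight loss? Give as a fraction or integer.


Pre-tax equilibrium quantity: Q* = 395/9
Post-tax equilibrium quantity: Q_tax = 295/9
Reduction in quantity: Q* - Q_tax = 100/9
DWL = (1/2) * tax * (Q* - Q_tax)
DWL = (1/2) * 5 * 100/9 = 250/9

250/9


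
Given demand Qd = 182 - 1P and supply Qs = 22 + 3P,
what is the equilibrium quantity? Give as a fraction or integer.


First find equilibrium price:
182 - 1P = 22 + 3P
P* = 160/4 = 40
Then substitute into demand:
Q* = 182 - 1 * 40 = 142

142


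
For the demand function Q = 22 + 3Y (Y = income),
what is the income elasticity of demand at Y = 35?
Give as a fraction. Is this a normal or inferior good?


dQ/dY = 3
At Y = 35: Q = 22 + 3*35 = 127
Ey = (dQ/dY)(Y/Q) = 3 * 35 / 127 = 105/127
Since Ey > 0, this is a normal good.

105/127 (normal good)


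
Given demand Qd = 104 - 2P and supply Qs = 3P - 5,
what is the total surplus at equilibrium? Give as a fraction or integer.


Find equilibrium: 104 - 2P = 3P - 5
104 + 5 = 5P
P* = 109/5 = 109/5
Q* = 3*109/5 - 5 = 302/5
Inverse demand: P = 52 - Q/2, so P_max = 52
Inverse supply: P = 5/3 + Q/3, so P_min = 5/3
CS = (1/2) * 302/5 * (52 - 109/5) = 22801/25
PS = (1/2) * 302/5 * (109/5 - 5/3) = 45602/75
TS = CS + PS = 22801/25 + 45602/75 = 22801/15

22801/15


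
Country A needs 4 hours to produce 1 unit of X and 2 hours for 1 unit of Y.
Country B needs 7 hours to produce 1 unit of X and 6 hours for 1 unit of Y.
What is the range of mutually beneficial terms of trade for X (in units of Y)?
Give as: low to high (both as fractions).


Opportunity cost of X for Country A = hours_X / hours_Y = 4/2 = 2 units of Y
Opportunity cost of X for Country B = hours_X / hours_Y = 7/6 = 7/6 units of Y
Terms of trade must be between the two opportunity costs.
Range: 7/6 to 2

7/6 to 2


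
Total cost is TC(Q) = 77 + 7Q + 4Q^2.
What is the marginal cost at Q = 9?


MC = dTC/dQ = 7 + 2*4*Q
At Q = 9:
MC = 7 + 8*9
MC = 7 + 72 = 79

79


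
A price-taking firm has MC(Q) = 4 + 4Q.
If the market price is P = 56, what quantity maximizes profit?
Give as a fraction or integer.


In perfect competition, profit is maximized where P = MC.
56 = 4 + 4Q
52 = 4Q
Q* = 52/4 = 13

13


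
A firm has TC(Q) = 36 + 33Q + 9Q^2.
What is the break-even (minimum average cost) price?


AC(Q) = 36/Q + 33 + 9Q
To minimize: dAC/dQ = -36/Q^2 + 9 = 0
Q^2 = 36/9 = 4
Q* = 2
Min AC = 36/2 + 33 + 9*2
Min AC = 18 + 33 + 18 = 69

69


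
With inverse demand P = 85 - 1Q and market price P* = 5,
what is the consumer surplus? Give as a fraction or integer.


Maximum willingness to pay (at Q=0): P_max = 85
Quantity demanded at P* = 5:
Q* = (85 - 5)/1 = 80
CS = (1/2) * Q* * (P_max - P*)
CS = (1/2) * 80 * (85 - 5)
CS = (1/2) * 80 * 80 = 3200

3200


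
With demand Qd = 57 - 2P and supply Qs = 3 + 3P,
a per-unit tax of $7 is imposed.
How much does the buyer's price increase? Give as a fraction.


With a per-unit tax, the buyer's price increase depends on relative slopes.
Supply slope: d = 3, Demand slope: b = 2
Buyer's price increase = d * tax / (b + d)
= 3 * 7 / (2 + 3)
= 21 / 5 = 21/5

21/5


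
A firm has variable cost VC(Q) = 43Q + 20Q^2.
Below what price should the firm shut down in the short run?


AVC(Q) = VC(Q)/Q = 43 + 20Q
AVC is increasing in Q, so minimum AVC is at Q -> 0+.
Min AVC = 43
The firm should shut down if P < 43.

43


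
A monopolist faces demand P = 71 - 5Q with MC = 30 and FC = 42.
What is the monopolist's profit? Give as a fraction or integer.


MR = MC: 71 - 10Q = 30
Q* = 41/10
P* = 71 - 5*41/10 = 101/2
Profit = (P* - MC)*Q* - FC
= (101/2 - 30)*41/10 - 42
= 41/2*41/10 - 42
= 1681/20 - 42 = 841/20

841/20


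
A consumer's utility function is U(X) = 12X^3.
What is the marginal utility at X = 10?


MU = dU/dX = 12*3*X^(3-1)
MU = 36*X^2
At X = 10:
MU = 36 * 10^2
MU = 36 * 100 = 3600

3600


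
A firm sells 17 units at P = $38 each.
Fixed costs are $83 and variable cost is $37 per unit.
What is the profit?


Total Revenue = P * Q = 38 * 17 = $646
Total Cost = FC + VC*Q = 83 + 37*17 = $712
Profit = TR - TC = 646 - 712 = $-66

$-66


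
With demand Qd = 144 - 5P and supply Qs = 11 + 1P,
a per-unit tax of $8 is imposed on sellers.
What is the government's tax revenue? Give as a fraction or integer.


With tax on sellers, new supply: Qs' = 11 + 1(P - 8)
= 3 + 1P
New equilibrium quantity:
Q_new = 53/2
Tax revenue = tax * Q_new = 8 * 53/2 = 212

212


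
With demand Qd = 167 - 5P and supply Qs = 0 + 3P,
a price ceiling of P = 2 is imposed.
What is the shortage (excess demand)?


At P = 2:
Qd = 167 - 5*2 = 157
Qs = 0 + 3*2 = 6
Shortage = Qd - Qs = 157 - 6 = 151

151


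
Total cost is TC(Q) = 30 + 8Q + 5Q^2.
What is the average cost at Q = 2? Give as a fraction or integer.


TC(2) = 30 + 8*2 + 5*2^2
TC(2) = 30 + 16 + 20 = 66
AC = TC/Q = 66/2 = 33

33


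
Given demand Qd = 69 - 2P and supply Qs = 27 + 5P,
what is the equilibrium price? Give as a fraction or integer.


At equilibrium, Qd = Qs.
69 - 2P = 27 + 5P
69 - 27 = 2P + 5P
42 = 7P
P* = 42/7 = 6

6


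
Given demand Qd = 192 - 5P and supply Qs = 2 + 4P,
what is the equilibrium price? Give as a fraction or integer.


At equilibrium, Qd = Qs.
192 - 5P = 2 + 4P
192 - 2 = 5P + 4P
190 = 9P
P* = 190/9 = 190/9

190/9


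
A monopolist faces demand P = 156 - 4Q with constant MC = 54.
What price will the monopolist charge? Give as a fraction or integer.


MR = 156 - 8Q
Set MR = MC: 156 - 8Q = 54
Q* = 51/4
Substitute into demand:
P* = 156 - 4*51/4 = 105

105


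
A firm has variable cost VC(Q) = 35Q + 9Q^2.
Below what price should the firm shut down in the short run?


AVC(Q) = VC(Q)/Q = 35 + 9Q
AVC is increasing in Q, so minimum AVC is at Q -> 0+.
Min AVC = 35
The firm should shut down if P < 35.

35


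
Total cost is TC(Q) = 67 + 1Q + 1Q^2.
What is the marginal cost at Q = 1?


MC = dTC/dQ = 1 + 2*1*Q
At Q = 1:
MC = 1 + 2*1
MC = 1 + 2 = 3

3


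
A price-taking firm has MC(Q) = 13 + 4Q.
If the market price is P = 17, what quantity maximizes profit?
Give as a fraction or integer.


In perfect competition, profit is maximized where P = MC.
17 = 13 + 4Q
4 = 4Q
Q* = 4/4 = 1

1


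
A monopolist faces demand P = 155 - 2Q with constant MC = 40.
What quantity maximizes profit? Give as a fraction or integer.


TR = P*Q = (155 - 2Q)Q = 155Q - 2Q^2
MR = dTR/dQ = 155 - 4Q
Set MR = MC:
155 - 4Q = 40
115 = 4Q
Q* = 115/4 = 115/4

115/4


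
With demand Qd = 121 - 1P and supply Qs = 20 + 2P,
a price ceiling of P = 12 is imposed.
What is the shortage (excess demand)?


At P = 12:
Qd = 121 - 1*12 = 109
Qs = 20 + 2*12 = 44
Shortage = Qd - Qs = 109 - 44 = 65

65


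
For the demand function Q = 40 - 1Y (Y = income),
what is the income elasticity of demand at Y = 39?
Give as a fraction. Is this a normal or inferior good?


dQ/dY = -1
At Y = 39: Q = 40 - 1*39 = 1
Ey = (dQ/dY)(Y/Q) = -1 * 39 / 1 = -39
Since Ey < 0, this is a inferior good.

-39 (inferior good)


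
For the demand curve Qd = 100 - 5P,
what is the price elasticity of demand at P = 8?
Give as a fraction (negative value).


dQ/dP = -5
At P = 8: Q = 100 - 5*8 = 60
E = (dQ/dP)(P/Q) = (-5)(8/60) = -2/3

-2/3


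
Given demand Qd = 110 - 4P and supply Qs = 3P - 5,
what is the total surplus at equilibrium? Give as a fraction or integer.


Find equilibrium: 110 - 4P = 3P - 5
110 + 5 = 7P
P* = 115/7 = 115/7
Q* = 3*115/7 - 5 = 310/7
Inverse demand: P = 55/2 - Q/4, so P_max = 55/2
Inverse supply: P = 5/3 + Q/3, so P_min = 5/3
CS = (1/2) * 310/7 * (55/2 - 115/7) = 24025/98
PS = (1/2) * 310/7 * (115/7 - 5/3) = 48050/147
TS = CS + PS = 24025/98 + 48050/147 = 24025/42

24025/42


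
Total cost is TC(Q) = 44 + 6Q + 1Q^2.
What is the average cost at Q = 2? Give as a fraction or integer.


TC(2) = 44 + 6*2 + 1*2^2
TC(2) = 44 + 12 + 4 = 60
AC = TC/Q = 60/2 = 30

30


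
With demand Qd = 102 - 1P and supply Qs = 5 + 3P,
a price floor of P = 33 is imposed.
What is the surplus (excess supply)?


At P = 33:
Qd = 102 - 1*33 = 69
Qs = 5 + 3*33 = 104
Surplus = Qs - Qd = 104 - 69 = 35

35


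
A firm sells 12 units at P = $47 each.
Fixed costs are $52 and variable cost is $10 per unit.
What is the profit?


Total Revenue = P * Q = 47 * 12 = $564
Total Cost = FC + VC*Q = 52 + 10*12 = $172
Profit = TR - TC = 564 - 172 = $392

$392


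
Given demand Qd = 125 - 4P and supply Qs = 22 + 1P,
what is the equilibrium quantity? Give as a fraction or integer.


First find equilibrium price:
125 - 4P = 22 + 1P
P* = 103/5 = 103/5
Then substitute into demand:
Q* = 125 - 4 * 103/5 = 213/5

213/5


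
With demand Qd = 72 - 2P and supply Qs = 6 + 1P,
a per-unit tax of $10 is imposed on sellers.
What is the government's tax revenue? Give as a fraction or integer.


With tax on sellers, new supply: Qs' = 6 + 1(P - 10)
= 1P - 4
New equilibrium quantity:
Q_new = 64/3
Tax revenue = tax * Q_new = 10 * 64/3 = 640/3

640/3


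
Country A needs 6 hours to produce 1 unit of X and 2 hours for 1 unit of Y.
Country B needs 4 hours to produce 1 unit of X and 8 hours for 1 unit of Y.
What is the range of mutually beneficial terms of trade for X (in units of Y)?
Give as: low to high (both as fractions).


Opportunity cost of X for Country A = hours_X / hours_Y = 6/2 = 3 units of Y
Opportunity cost of X for Country B = hours_X / hours_Y = 4/8 = 1/2 units of Y
Terms of trade must be between the two opportunity costs.
Range: 1/2 to 3

1/2 to 3


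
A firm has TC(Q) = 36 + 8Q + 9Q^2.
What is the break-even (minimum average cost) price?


AC(Q) = 36/Q + 8 + 9Q
To minimize: dAC/dQ = -36/Q^2 + 9 = 0
Q^2 = 36/9 = 4
Q* = 2
Min AC = 36/2 + 8 + 9*2
Min AC = 18 + 8 + 18 = 44

44


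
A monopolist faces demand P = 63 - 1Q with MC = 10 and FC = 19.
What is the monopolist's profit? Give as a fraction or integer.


MR = MC: 63 - 2Q = 10
Q* = 53/2
P* = 63 - 1*53/2 = 73/2
Profit = (P* - MC)*Q* - FC
= (73/2 - 10)*53/2 - 19
= 53/2*53/2 - 19
= 2809/4 - 19 = 2733/4

2733/4


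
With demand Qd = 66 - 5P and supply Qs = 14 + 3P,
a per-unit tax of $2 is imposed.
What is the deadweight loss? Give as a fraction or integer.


Pre-tax equilibrium quantity: Q* = 67/2
Post-tax equilibrium quantity: Q_tax = 119/4
Reduction in quantity: Q* - Q_tax = 15/4
DWL = (1/2) * tax * (Q* - Q_tax)
DWL = (1/2) * 2 * 15/4 = 15/4

15/4


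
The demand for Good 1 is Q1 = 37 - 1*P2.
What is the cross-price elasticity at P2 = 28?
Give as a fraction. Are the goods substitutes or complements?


dQ1/dP2 = -1
At P2 = 28: Q1 = 37 - 1*28 = 9
Exy = (dQ1/dP2)(P2/Q1) = -1 * 28 / 9 = -28/9
Since Exy < 0, the goods are complements.

-28/9 (complements)


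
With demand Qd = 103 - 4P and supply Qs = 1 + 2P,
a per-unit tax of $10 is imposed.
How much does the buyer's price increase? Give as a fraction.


With a per-unit tax, the buyer's price increase depends on relative slopes.
Supply slope: d = 2, Demand slope: b = 4
Buyer's price increase = d * tax / (b + d)
= 2 * 10 / (4 + 2)
= 20 / 6 = 10/3

10/3


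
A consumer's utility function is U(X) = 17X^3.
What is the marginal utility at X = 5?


MU = dU/dX = 17*3*X^(3-1)
MU = 51*X^2
At X = 5:
MU = 51 * 5^2
MU = 51 * 25 = 1275

1275


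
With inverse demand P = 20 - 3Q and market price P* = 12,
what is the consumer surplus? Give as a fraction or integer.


Maximum willingness to pay (at Q=0): P_max = 20
Quantity demanded at P* = 12:
Q* = (20 - 12)/3 = 8/3
CS = (1/2) * Q* * (P_max - P*)
CS = (1/2) * 8/3 * (20 - 12)
CS = (1/2) * 8/3 * 8 = 32/3

32/3


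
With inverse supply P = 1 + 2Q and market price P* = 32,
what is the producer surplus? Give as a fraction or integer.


Minimum supply price (at Q=0): P_min = 1
Quantity supplied at P* = 32:
Q* = (32 - 1)/2 = 31/2
PS = (1/2) * Q* * (P* - P_min)
PS = (1/2) * 31/2 * (32 - 1)
PS = (1/2) * 31/2 * 31 = 961/4

961/4


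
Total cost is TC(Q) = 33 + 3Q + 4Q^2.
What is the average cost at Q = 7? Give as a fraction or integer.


TC(7) = 33 + 3*7 + 4*7^2
TC(7) = 33 + 21 + 196 = 250
AC = TC/Q = 250/7 = 250/7

250/7


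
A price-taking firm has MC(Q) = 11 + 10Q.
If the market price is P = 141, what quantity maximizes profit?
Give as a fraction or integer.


In perfect competition, profit is maximized where P = MC.
141 = 11 + 10Q
130 = 10Q
Q* = 130/10 = 13

13


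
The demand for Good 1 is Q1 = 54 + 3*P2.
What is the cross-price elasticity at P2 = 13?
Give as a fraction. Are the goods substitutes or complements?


dQ1/dP2 = 3
At P2 = 13: Q1 = 54 + 3*13 = 93
Exy = (dQ1/dP2)(P2/Q1) = 3 * 13 / 93 = 13/31
Since Exy > 0, the goods are substitutes.

13/31 (substitutes)


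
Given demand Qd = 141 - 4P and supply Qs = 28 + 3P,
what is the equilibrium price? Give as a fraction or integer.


At equilibrium, Qd = Qs.
141 - 4P = 28 + 3P
141 - 28 = 4P + 3P
113 = 7P
P* = 113/7 = 113/7

113/7


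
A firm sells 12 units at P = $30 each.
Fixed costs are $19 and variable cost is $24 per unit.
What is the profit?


Total Revenue = P * Q = 30 * 12 = $360
Total Cost = FC + VC*Q = 19 + 24*12 = $307
Profit = TR - TC = 360 - 307 = $53

$53


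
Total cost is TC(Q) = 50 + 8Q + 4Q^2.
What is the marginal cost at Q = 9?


MC = dTC/dQ = 8 + 2*4*Q
At Q = 9:
MC = 8 + 8*9
MC = 8 + 72 = 80

80


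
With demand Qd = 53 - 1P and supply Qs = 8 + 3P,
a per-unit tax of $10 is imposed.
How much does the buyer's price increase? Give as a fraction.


With a per-unit tax, the buyer's price increase depends on relative slopes.
Supply slope: d = 3, Demand slope: b = 1
Buyer's price increase = d * tax / (b + d)
= 3 * 10 / (1 + 3)
= 30 / 4 = 15/2

15/2
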